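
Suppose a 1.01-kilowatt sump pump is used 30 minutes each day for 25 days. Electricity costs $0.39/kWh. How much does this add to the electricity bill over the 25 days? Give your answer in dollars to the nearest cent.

Runtime = 30 min × 25 = 750 min = 12.5 h
Energy = 1.01 kW × 12.5 h = 12.625 kWh
Cost = 12.625 kWh × $0.39/kWh = $4.92

$4.92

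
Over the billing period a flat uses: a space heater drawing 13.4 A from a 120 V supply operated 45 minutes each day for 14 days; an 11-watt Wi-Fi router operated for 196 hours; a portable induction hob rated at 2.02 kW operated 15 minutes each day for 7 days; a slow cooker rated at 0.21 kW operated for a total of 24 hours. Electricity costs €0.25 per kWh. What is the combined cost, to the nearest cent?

€6.90

space heater: Power = 13.4 A × 120 V = 1608 W = 1.608 kW
space heater: Runtime = 45 min × 14 = 630 min = 10.5 h
space heater: 1.608 kW × 10.5 h = 16.884 kWh
Wi-Fi router: 0.011 kW × 196 h = 2.156 kWh
portable induction hob: Runtime = 15 min × 7 = 105 min = 1.75 h
portable induction hob: 2.02 kW × 1.75 h = 3.535 kWh
slow cooker: 0.21 kW × 24 h = 5.04 kWh
Total energy = 27.615 kWh
Cost = 27.615 × €0.25 = €6.90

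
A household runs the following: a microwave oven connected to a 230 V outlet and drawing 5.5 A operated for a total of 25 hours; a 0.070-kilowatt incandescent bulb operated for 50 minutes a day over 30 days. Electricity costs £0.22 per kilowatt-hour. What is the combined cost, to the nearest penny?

microwave oven: Power = 5.5 A × 230 V = 1265 W = 1.265 kW
microwave oven: 1.265 kW × 25 h = 31.625 kWh
incandescent bulb: Runtime = 50 min × 30 = 1500 min = 25 h
incandescent bulb: 0.07 kW × 25 h = 1.75 kWh
Total energy = 33.375 kWh
Cost = 33.375 × £0.22 = £7.34

£7.34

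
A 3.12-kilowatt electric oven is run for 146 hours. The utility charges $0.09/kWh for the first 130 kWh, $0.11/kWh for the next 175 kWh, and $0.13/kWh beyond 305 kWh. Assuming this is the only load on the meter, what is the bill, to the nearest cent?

Energy = 3.12 kW × 146 h = 455.52 kWh
Tier 1 (0–130 kWh): 130 × $0.09 = $11.7
Tier 2 (130–305 kWh): 175 × $0.11 = $19.25
Above 305 kWh: 150.52 × $0.13 = $19.5676
Bill = $50.52

$50.52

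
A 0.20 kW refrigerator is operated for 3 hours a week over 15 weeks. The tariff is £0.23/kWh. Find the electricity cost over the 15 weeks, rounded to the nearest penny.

Runtime = 3 h/week × 15 weeks = 45 h
Energy = 0.2 kW × 45 h = 9 kWh
Cost = 9 kWh × £0.23/kWh = £2.07

£2.07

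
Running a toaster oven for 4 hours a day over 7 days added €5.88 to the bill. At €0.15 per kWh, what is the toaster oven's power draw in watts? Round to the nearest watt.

Energy = €5.88 ÷ €0.15/kWh = 39.2 kWh
Runtime = 4 h/day × 7 days = 28 h
Power = 39.2 kWh ÷ 28 h = 1.4 kW = 1400 W

1400 W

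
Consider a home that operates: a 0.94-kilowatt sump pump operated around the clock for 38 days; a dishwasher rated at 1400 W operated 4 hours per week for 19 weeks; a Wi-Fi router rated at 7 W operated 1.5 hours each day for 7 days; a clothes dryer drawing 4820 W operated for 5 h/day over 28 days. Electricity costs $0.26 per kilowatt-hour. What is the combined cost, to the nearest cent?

sump pump: Runtime = 24 h × 38 = 912 h
sump pump: 0.94 kW × 912 h = 857.28 kWh
dishwasher: Runtime = 4 h/week × 19 weeks = 76 h
dishwasher: 1.4 kW × 76 h = 106.4 kWh
Wi-Fi router: Runtime = 1.5 h/day × 7 days = 10.5 h
Wi-Fi router: 0.007 kW × 10.5 h = 0.0735 kWh
clothes dryer: Runtime = 5 h/day × 28 days = 140 h
clothes dryer: 4.82 kW × 140 h = 674.8 kWh
Total energy = 1638.5535 kWh
Cost = 1638.5535 × $0.26 = $426.02

$426.02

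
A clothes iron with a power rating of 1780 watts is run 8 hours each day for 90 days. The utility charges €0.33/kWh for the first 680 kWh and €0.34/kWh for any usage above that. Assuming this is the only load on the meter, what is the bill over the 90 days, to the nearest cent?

Runtime = 8 h/day × 90 days = 720 h
Energy = 1.78 kW × 720 h = 1281.6 kWh
Tier 1 (0–680 kWh): 680 × €0.33 = €224.4
Above 680 kWh: 601.6 × €0.34 = €204.544
Bill = €428.94

€428.94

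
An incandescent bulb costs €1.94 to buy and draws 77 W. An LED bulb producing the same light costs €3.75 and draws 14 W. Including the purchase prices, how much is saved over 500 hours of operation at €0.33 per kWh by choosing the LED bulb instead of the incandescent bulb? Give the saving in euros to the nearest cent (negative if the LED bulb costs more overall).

incandescent bulb: €1.94 + (77/1000) kW × 500 h × €0.33 = €1.94 + €12.705 = €14.645
LED bulb: €3.75 + (14/1000) kW × 500 h × €0.33 = €3.75 + €2.31 = €6.06
Saving = €14.645 − €6.06 = €8.585 → €8.59

€8.59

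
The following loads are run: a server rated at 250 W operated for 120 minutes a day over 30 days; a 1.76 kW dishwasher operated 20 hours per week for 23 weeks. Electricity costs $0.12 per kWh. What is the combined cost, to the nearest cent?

$98.95

server: Runtime = 120 min × 30 = 3600 min = 60 h
server: 0.25 kW × 60 h = 15 kWh
dishwasher: Runtime = 20 h/week × 23 weeks = 460 h
dishwasher: 1.76 kW × 460 h = 809.6 kWh
Total energy = 824.6 kWh
Cost = 824.6 × $0.12 = $98.95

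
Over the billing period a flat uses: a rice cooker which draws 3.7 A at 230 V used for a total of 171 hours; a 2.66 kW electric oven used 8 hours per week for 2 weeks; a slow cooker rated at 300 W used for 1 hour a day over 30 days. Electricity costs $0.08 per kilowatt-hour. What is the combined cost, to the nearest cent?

rice cooker: Power = 3.7 A × 230 V = 851 W = 0.851 kW
rice cooker: 0.851 kW × 171 h = 145.521 kWh
electric oven: Runtime = 8 h/week × 2 weeks = 16 h
electric oven: 2.66 kW × 16 h = 42.56 kWh
slow cooker: Runtime = 1 h/day × 30 days = 30 h
slow cooker: 0.3 kW × 30 h = 9 kWh
Total energy = 197.081 kWh
Cost = 197.081 × $0.08 = $15.77

$15.77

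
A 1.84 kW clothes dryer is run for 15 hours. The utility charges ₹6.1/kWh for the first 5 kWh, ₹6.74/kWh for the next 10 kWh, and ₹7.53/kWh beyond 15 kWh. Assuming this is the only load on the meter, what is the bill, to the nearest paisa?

₹192.78

Energy = 1.84 kW × 15 h = 27.6 kWh
Tier 1 (0–5 kWh): 5 × ₹6.1 = ₹30.5
Tier 2 (5–15 kWh): 10 × ₹6.74 = ₹67.4
Above 15 kWh: 12.6 × ₹7.53 = ₹94.878
Bill = ₹192.78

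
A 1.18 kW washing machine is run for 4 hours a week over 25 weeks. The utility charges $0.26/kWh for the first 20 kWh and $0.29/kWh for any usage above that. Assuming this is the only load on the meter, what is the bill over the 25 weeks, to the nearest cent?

Runtime = 4 h/week × 25 weeks = 100 h
Energy = 1.18 kW × 100 h = 118 kWh
Tier 1 (0–20 kWh): 20 × $0.26 = $5.2
Above 20 kWh: 98 × $0.29 = $28.42
Bill = $33.62

$33.62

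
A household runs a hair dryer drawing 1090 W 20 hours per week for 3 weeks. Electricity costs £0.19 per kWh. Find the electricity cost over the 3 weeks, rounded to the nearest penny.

Runtime = 20 h/week × 3 weeks = 60 h
Energy = 1.09 kW × 60 h = 65.4 kWh
Cost = 65.4 kWh × £0.19/kWh = £12.43

£12.43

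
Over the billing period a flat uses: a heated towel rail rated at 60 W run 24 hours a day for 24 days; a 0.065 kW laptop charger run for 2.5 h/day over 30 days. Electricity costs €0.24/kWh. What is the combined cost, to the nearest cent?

heated towel rail: Runtime = 24 h × 24 = 576 h
heated towel rail: 0.06 kW × 576 h = 34.56 kWh
laptop charger: Runtime = 2.5 h/day × 30 days = 75 h
laptop charger: 0.065 kW × 75 h = 4.875 kWh
Total energy = 39.435 kWh
Cost = 39.435 × €0.24 = €9.46

€9.46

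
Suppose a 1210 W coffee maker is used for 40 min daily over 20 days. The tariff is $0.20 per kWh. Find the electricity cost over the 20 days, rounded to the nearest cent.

$3.23

Runtime = 40 min × 20 = 800 min = 13.333333… h
Energy = 1.21 kW × 13.333333… h = 16.133333… kWh
Cost = 16.133333… kWh × $0.20/kWh = $3.23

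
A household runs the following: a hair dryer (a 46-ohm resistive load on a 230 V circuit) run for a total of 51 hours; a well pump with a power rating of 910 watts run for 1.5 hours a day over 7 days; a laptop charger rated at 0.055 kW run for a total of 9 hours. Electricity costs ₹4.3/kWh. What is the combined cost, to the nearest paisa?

₹295.41

hair dryer: Power = V²/R = 230²/46 = 1150 W = 1.15 kW
hair dryer: 1.15 kW × 51 h = 58.65 kWh
well pump: Runtime = 1.5 h/day × 7 days = 10.5 h
well pump: 0.91 kW × 10.5 h = 9.555 kWh
laptop charger: 0.055 kW × 9 h = 0.495 kWh
Total energy = 68.7 kWh
Cost = 68.7 × ₹4.3 = ₹295.41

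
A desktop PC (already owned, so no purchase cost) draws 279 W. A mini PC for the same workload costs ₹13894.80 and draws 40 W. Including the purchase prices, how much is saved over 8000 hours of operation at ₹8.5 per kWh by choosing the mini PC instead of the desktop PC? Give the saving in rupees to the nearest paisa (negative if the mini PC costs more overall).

desktop PC: ₹0.00 + (279/1000) kW × 8000 h × ₹8.5 = ₹0.00 + ₹18972 = ₹18972
mini PC: ₹13894.80 + (40/1000) kW × 8000 h × ₹8.5 = ₹13894.80 + ₹2720 = ₹16614.8
Saving = ₹18972 − ₹16614.8 = ₹2357.2

₹2357.20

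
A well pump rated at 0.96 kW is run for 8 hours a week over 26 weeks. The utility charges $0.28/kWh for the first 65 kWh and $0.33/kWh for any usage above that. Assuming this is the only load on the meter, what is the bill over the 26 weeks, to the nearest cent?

$62.64

Runtime = 8 h/week × 26 weeks = 208 h
Energy = 0.96 kW × 208 h = 199.68 kWh
Tier 1 (0–65 kWh): 65 × $0.28 = $18.2
Above 65 kWh: 134.68 × $0.33 = $44.4444
Bill = $62.64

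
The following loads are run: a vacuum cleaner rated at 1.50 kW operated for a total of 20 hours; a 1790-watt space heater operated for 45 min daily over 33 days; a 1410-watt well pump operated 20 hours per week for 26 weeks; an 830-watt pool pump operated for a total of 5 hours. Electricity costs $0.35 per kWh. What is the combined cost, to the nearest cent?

$284.08

vacuum cleaner: 1.5 kW × 20 h = 30 kWh
space heater: Runtime = 45 min × 33 = 1485 min = 24.75 h
space heater: 1.79 kW × 24.75 h = 44.3025 kWh
well pump: Runtime = 20 h/week × 26 weeks = 520 h
well pump: 1.41 kW × 520 h = 733.2 kWh
pool pump: 0.83 kW × 5 h = 4.15 kWh
Total energy = 811.6525 kWh
Cost = 811.6525 × $0.35 = $284.08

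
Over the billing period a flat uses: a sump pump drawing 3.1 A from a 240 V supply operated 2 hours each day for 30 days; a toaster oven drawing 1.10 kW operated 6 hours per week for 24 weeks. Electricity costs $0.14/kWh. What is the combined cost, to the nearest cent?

$28.43

sump pump: Power = 3.1 A × 240 V = 744 W = 0.744 kW
sump pump: Runtime = 2 h/day × 30 days = 60 h
sump pump: 0.744 kW × 60 h = 44.64 kWh
toaster oven: Runtime = 6 h/week × 24 weeks = 144 h
toaster oven: 1.1 kW × 144 h = 158.4 kWh
Total energy = 203.04 kWh
Cost = 203.04 × $0.14 = $28.43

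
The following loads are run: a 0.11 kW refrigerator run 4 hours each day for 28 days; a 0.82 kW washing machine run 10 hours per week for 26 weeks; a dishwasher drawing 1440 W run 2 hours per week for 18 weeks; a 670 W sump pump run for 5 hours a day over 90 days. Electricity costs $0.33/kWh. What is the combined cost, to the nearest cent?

$191.02

refrigerator: Runtime = 4 h/day × 28 days = 112 h
refrigerator: 0.11 kW × 112 h = 12.32 kWh
washing machine: Runtime = 10 h/week × 26 weeks = 260 h
washing machine: 0.82 kW × 260 h = 213.2 kWh
dishwasher: Runtime = 2 h/week × 18 weeks = 36 h
dishwasher: 1.44 kW × 36 h = 51.84 kWh
sump pump: Runtime = 5 h/day × 90 days = 450 h
sump pump: 0.67 kW × 450 h = 301.5 kWh
Total energy = 578.86 kWh
Cost = 578.86 × $0.33 = $191.02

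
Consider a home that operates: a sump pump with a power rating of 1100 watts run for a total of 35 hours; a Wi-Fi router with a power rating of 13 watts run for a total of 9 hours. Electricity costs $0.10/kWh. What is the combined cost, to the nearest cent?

sump pump: 1.1 kW × 35 h = 38.5 kWh
Wi-Fi router: 0.013 kW × 9 h = 0.117 kWh
Total energy = 38.617 kWh
Cost = 38.617 × $0.10 = $3.86

$3.86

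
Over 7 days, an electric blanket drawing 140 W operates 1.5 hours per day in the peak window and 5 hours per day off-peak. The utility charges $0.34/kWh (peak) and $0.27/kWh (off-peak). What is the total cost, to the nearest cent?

$1.82

Peak energy = 0.14 kW × 1.5 h × 7 = 1.47 kWh
Off-peak energy = 0.14 kW × 5 h × 7 = 4.9 kWh
Cost = 1.47 × $0.34 + 4.9 × $0.27 = $0.4998 + $1.323 = $1.82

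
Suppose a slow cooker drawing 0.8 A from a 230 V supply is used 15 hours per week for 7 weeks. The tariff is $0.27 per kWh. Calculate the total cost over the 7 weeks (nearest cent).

$5.22

Power = 0.8 A × 230 V = 184 W = 0.184 kW
Runtime = 15 h/week × 7 weeks = 105 h
Energy = 0.184 kW × 105 h = 19.32 kWh
Cost = 19.32 kWh × $0.27/kWh = $5.22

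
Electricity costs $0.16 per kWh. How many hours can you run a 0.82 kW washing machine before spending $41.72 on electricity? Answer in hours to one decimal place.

Energy available = $41.72 ÷ $0.16/kWh = 260.75 kWh
Hours = 260.75 kWh ÷ 0.82 kW = 318.0 h

318.0 h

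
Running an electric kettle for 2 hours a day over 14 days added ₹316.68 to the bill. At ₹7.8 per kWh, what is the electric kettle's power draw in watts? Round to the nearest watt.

1450 W

Energy = ₹316.68 ÷ ₹7.8/kWh = 40.6 kWh
Runtime = 2 h/day × 14 days = 28 h
Power = 40.6 kWh ÷ 28 h = 1.45 kW = 1450 W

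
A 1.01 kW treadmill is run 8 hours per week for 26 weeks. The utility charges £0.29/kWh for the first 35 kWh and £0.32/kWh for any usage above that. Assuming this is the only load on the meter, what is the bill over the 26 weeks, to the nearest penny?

£66.18

Runtime = 8 h/week × 26 weeks = 208 h
Energy = 1.01 kW × 208 h = 210.08 kWh
Tier 1 (0–35 kWh): 35 × £0.29 = £10.15
Above 35 kWh: 175.08 × £0.32 = £56.0256
Bill = £66.18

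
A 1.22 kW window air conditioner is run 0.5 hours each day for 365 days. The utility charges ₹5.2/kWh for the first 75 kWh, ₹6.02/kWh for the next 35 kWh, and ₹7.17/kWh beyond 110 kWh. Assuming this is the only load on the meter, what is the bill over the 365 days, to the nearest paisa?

₹1408.40

Runtime = 0.5 h/day × 365 days = 182.5 h
Energy = 1.22 kW × 182.5 h = 222.65 kWh
Tier 1 (0–75 kWh): 75 × ₹5.2 = ₹390
Tier 2 (75–110 kWh): 35 × ₹6.02 = ₹210.7
Above 110 kWh: 112.65 × ₹7.17 = ₹807.7005
Bill = ₹1408.40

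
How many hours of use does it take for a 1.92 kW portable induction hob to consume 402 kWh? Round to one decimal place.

Hours = 402 kWh ÷ 1.92 kW = 209.4 h

209.4 h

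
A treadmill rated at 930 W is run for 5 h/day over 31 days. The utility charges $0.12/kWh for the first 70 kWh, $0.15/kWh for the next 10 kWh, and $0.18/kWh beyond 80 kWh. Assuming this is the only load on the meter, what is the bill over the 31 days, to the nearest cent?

$21.45

Runtime = 5 h/day × 31 days = 155 h
Energy = 0.93 kW × 155 h = 144.15 kWh
Tier 1 (0–70 kWh): 70 × $0.12 = $8.4
Tier 2 (70–80 kWh): 10 × $0.15 = $1.5
Above 80 kWh: 64.15 × $0.18 = $11.547
Bill = $21.45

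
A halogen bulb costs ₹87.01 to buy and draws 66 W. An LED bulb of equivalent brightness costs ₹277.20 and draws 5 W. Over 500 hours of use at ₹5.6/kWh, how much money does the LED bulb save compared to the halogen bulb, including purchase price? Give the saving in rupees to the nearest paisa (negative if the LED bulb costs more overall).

halogen bulb: ₹87.01 + (66/1000) kW × 500 h × ₹5.6 = ₹87.01 + ₹184.8 = ₹271.81
LED bulb: ₹277.20 + (5/1000) kW × 500 h × ₹5.6 = ₹277.20 + ₹14 = ₹291.2
Saving = ₹271.81 − ₹291.2 = −₹19.39

-₹19.39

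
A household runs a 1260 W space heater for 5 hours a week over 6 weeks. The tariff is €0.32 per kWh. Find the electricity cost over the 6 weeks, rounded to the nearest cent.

€12.10

Runtime = 5 h/week × 6 weeks = 30 h
Energy = 1.26 kW × 30 h = 37.8 kWh
Cost = 37.8 kWh × €0.32/kWh = €12.10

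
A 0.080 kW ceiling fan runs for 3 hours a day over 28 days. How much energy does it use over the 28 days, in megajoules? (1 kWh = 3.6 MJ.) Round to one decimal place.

Runtime = 3 h/day × 28 days = 84 h
Energy = 0.08 kW × 84 h = 6.72 kWh
= 6.72 × 3.6 MJ = 24.2 MJ

24.2 MJ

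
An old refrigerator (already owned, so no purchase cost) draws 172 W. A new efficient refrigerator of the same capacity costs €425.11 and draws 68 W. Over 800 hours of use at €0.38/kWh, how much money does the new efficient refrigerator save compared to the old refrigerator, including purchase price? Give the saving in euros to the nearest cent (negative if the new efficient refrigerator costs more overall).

-€393.49

old refrigerator: €0.00 + (172/1000) kW × 800 h × €0.38 = €0.00 + €52.288 = €52.288
new efficient refrigerator: €425.11 + (68/1000) kW × 800 h × €0.38 = €425.11 + €20.672 = €445.782
Saving = €52.288 − €445.782 = −€393.494 → -€393.49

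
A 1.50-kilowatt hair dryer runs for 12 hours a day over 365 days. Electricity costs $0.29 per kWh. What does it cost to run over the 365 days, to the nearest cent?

$1905.30

Runtime = 12 h/day × 365 days = 4380 h
Energy = 1.5 kW × 4380 h = 6570 kWh
Cost = 6570 kWh × $0.29/kWh = $1905.30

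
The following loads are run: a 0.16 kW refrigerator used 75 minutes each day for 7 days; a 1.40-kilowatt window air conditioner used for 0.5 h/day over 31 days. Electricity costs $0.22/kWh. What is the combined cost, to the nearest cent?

$5.08

refrigerator: Runtime = 75 min × 7 = 525 min = 8.75 h
refrigerator: 0.16 kW × 8.75 h = 1.4 kWh
window air conditioner: Runtime = 0.5 h/day × 31 days = 15.5 h
window air conditioner: 1.4 kW × 15.5 h = 21.7 kWh
Total energy = 23.1 kWh
Cost = 23.1 × $0.22 = $5.08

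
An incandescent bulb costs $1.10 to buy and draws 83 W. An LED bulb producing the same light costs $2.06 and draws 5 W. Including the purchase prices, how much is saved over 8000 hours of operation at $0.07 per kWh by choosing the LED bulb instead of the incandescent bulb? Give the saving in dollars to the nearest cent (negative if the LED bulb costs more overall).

$42.72

incandescent bulb: $1.10 + (83/1000) kW × 8000 h × $0.07 = $1.10 + $46.48 = $47.58
LED bulb: $2.06 + (5/1000) kW × 8000 h × $0.07 = $2.06 + $2.8 = $4.86
Saving = $47.58 − $4.86 = $42.72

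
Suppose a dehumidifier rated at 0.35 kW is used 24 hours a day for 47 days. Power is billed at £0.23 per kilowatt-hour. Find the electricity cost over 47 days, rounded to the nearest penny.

Runtime = 24 h × 47 = 1128 h
Energy = 0.35 kW × 1128 h = 394.8 kWh
Cost = 394.8 kWh × £0.23/kWh = £90.80

£90.80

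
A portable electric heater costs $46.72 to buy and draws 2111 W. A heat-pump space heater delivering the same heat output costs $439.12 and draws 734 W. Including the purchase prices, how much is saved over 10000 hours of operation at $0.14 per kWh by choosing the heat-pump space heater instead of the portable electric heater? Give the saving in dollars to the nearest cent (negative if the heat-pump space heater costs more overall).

portable electric heater: $46.72 + (2111/1000) kW × 10000 h × $0.14 = $46.72 + $2955.4 = $3002.12
heat-pump space heater: $439.12 + (734/1000) kW × 10000 h × $0.14 = $439.12 + $1027.6 = $1466.72
Saving = $3002.12 − $1466.72 = $1535.4

$1535.40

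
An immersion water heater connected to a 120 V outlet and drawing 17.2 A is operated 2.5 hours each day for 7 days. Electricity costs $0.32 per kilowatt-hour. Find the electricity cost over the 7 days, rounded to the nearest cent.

$11.56

Power = 17.2 A × 120 V = 2064 W = 2.064 kW
Runtime = 2.5 h/day × 7 days = 17.5 h
Energy = 2.064 kW × 17.5 h = 36.12 kWh
Cost = 36.12 kWh × $0.32/kWh = $11.56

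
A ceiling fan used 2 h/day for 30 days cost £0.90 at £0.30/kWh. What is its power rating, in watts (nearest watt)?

50 W

Energy = £0.90 ÷ £0.30/kWh = 3 kWh
Runtime = 2 h/day × 30 days = 60 h
Power = 3 kWh ÷ 60 h = 0.05 kW = 50 W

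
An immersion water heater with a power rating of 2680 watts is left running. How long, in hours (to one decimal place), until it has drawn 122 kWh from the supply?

Hours = 122 kWh ÷ 2.68 kW = 45.5 h

45.5 h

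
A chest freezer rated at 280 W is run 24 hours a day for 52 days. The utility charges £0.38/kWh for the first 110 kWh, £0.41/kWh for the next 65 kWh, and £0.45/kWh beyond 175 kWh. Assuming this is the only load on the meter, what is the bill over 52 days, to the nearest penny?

Runtime = 24 h × 52 = 1248 h
Energy = 0.28 kW × 1248 h = 349.44 kWh
Tier 1 (0–110 kWh): 110 × £0.38 = £41.8
Tier 2 (110–175 kWh): 65 × £0.41 = £26.65
Above 175 kWh: 174.44 × £0.45 = £78.498
Bill = £146.95

£146.95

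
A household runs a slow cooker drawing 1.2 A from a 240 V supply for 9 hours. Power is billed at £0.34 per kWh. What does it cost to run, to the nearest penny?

Power = 1.2 A × 240 V = 288 W = 0.288 kW
Energy = 0.288 kW × 9 h = 2.592 kWh
Cost = 2.592 kWh × £0.34/kWh = £0.88

£0.88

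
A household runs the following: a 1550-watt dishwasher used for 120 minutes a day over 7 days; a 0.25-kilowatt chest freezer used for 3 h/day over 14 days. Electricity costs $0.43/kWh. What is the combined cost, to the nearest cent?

$13.85

dishwasher: Runtime = 120 min × 7 = 840 min = 14 h
dishwasher: 1.55 kW × 14 h = 21.7 kWh
chest freezer: Runtime = 3 h/day × 14 days = 42 h
chest freezer: 0.25 kW × 42 h = 10.5 kWh
Total energy = 32.2 kWh
Cost = 32.2 × $0.43 = $13.85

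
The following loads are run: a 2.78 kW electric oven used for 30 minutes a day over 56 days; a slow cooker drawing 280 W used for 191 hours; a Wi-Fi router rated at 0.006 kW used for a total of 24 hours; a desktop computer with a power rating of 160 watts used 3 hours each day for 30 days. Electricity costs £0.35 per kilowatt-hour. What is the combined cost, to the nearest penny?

£51.05

electric oven: Runtime = 30 min × 56 = 1680 min = 28 h
electric oven: 2.78 kW × 28 h = 77.84 kWh
slow cooker: 0.28 kW × 191 h = 53.48 kWh
Wi-Fi router: 0.006 kW × 24 h = 0.144 kWh
desktop computer: Runtime = 3 h/day × 30 days = 90 h
desktop computer: 0.16 kW × 90 h = 14.4 kWh
Total energy = 145.864 kWh
Cost = 145.864 × £0.35 = £51.05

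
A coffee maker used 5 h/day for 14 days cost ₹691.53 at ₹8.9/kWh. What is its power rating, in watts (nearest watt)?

Energy = ₹691.53 ÷ ₹8.9/kWh = 77.7 kWh
Runtime = 5 h/day × 14 days = 70 h
Power = 77.7 kWh ÷ 70 h = 1.11 kW = 1110 W

1110 W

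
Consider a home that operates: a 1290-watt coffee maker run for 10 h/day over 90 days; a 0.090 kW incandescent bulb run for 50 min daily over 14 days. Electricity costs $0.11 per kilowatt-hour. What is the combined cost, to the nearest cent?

coffee maker: Runtime = 10 h/day × 90 days = 900 h
coffee maker: 1.29 kW × 900 h = 1161 kWh
incandescent bulb: Runtime = 50 min × 14 = 700 min = 11.666666… h
incandescent bulb: 0.09 kW × 11.666666… h = 1.05 kWh
Total energy = 1162.05 kWh
Cost = 1162.05 × $0.11 = $127.83

$127.83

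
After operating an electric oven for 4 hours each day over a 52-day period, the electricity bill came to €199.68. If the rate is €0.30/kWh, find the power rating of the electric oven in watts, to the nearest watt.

Energy = €199.68 ÷ €0.30/kWh = 665.6 kWh
Runtime = 4 h/day × 52 days = 208 h
Power = 665.6 kWh ÷ 208 h = 3.2 kW = 3200 W

3200 W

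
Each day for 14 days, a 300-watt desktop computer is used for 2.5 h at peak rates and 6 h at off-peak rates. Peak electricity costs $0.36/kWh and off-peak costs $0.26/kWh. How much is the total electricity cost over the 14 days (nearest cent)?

$10.33

Peak energy = 0.3 kW × 2.5 h × 14 = 10.5 kWh
Off-peak energy = 0.3 kW × 6 h × 14 = 25.2 kWh
Cost = 10.5 × $0.36 + 25.2 × $0.26 = $3.78 + $6.552 = $10.33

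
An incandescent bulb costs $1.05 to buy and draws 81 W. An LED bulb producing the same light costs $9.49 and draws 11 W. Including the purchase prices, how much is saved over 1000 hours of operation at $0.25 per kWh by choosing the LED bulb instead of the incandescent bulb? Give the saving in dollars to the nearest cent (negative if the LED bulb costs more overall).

incandescent bulb: $1.05 + (81/1000) kW × 1000 h × $0.25 = $1.05 + $20.25 = $21.3
LED bulb: $9.49 + (11/1000) kW × 1000 h × $0.25 = $9.49 + $2.75 = $12.24
Saving = $21.3 − $12.24 = $9.06

$9.06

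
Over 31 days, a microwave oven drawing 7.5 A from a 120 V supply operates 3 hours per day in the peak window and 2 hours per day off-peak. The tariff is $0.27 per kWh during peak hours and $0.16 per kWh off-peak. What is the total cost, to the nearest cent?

Power = 7.5 A × 120 V = 900 W = 0.9 kW
Peak energy = 0.9 kW × 3 h × 31 = 83.7 kWh
Off-peak energy = 0.9 kW × 2 h × 31 = 55.8 kWh
Cost = 83.7 × $0.27 + 55.8 × $0.16 = $22.599 + $8.928 = $31.53

$31.53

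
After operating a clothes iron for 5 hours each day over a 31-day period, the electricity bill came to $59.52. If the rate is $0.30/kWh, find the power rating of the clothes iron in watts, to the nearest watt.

Energy = $59.52 ÷ $0.30/kWh = 198.4 kWh
Runtime = 5 h/day × 31 days = 155 h
Power = 198.4 kWh ÷ 155 h = 1.28 kW = 1280 W

1280 W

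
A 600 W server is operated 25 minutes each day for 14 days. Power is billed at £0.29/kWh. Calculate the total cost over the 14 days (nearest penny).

Runtime = 25 min × 14 = 350 min = 5.833333… h
Energy = 0.6 kW × 5.833333… h = 3.5 kWh
Cost = 3.5 kWh × £0.29/kWh = £1.02

£1.02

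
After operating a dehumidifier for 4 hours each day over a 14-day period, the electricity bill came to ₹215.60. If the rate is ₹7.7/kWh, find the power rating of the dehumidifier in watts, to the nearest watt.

Energy = ₹215.60 ÷ ₹7.7/kWh = 28 kWh
Runtime = 4 h/day × 14 days = 56 h
Power = 28 kWh ÷ 56 h = 0.5 kW = 500 W

500 W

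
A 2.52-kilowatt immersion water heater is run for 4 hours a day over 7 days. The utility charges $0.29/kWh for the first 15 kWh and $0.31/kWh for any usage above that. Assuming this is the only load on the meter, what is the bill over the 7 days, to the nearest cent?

Runtime = 4 h/day × 7 days = 28 h
Energy = 2.52 kW × 28 h = 70.56 kWh
Tier 1 (0–15 kWh): 15 × $0.29 = $4.35
Above 15 kWh: 55.56 × $0.31 = $17.2236
Bill = $21.57

$21.57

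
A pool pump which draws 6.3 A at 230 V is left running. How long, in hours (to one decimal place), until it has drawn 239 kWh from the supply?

Power = 6.3 A × 230 V = 1449 W = 1.449 kW
Hours = 239 kWh ÷ 1.449 kW = 164.9 h

164.9 h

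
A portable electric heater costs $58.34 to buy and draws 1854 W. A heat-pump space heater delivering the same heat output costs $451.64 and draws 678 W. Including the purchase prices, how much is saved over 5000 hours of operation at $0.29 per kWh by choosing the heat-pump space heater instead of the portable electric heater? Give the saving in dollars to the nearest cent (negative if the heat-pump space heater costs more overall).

$1311.90

portable electric heater: $58.34 + (1854/1000) kW × 5000 h × $0.29 = $58.34 + $2688.3 = $2746.64
heat-pump space heater: $451.64 + (678/1000) kW × 5000 h × $0.29 = $451.64 + $983.1 = $1434.74
Saving = $2746.64 − $1434.74 = $1311.9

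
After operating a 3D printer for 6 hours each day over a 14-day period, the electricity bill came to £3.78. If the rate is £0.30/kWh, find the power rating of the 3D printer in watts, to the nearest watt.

150 W

Energy = £3.78 ÷ £0.30/kWh = 12.6 kWh
Runtime = 6 h/day × 14 days = 84 h
Power = 12.6 kWh ÷ 84 h = 0.15 kW = 150 W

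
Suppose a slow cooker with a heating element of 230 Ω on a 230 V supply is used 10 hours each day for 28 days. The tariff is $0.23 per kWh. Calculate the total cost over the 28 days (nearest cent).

Power = V²/R = 230²/230 = 230 W = 0.23 kW
Runtime = 10 h/day × 28 days = 280 h
Energy = 0.23 kW × 280 h = 64.4 kWh
Cost = 64.4 kWh × $0.23/kWh = $14.81

$14.81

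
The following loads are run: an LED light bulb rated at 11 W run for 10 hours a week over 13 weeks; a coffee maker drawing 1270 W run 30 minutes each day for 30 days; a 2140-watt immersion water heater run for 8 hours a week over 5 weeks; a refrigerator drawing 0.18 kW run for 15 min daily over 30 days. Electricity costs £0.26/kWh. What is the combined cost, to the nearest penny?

LED light bulb: Runtime = 10 h/week × 13 weeks = 130 h
LED light bulb: 0.011 kW × 130 h = 1.43 kWh
coffee maker: Runtime = 30 min × 30 = 900 min = 15 h
coffee maker: 1.27 kW × 15 h = 19.05 kWh
immersion water heater: Runtime = 8 h/week × 5 weeks = 40 h
immersion water heater: 2.14 kW × 40 h = 85.6 kWh
refrigerator: Runtime = 15 min × 30 = 450 min = 7.5 h
refrigerator: 0.18 kW × 7.5 h = 1.35 kWh
Total energy = 107.43 kWh
Cost = 107.43 × £0.26 = £27.93

£27.93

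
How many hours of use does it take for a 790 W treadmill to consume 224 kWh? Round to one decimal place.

283.5 h

Hours = 224 kWh ÷ 0.79 kW = 283.5 h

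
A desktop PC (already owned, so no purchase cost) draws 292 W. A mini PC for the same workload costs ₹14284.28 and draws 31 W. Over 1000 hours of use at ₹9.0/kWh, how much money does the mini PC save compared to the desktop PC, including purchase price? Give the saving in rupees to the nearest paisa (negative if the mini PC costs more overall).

desktop PC: ₹0.00 + (292/1000) kW × 1000 h × ₹9.0 = ₹0.00 + ₹2628 = ₹2628
mini PC: ₹14284.28 + (31/1000) kW × 1000 h × ₹9.0 = ₹14284.28 + ₹279 = ₹14563.28
Saving = ₹2628 − ₹14563.28 = −₹11935.28

-₹11935.28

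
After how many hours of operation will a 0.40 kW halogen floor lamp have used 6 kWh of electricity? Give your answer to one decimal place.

15.0 h

Hours = 6 kWh ÷ 0.4 kW = 15.0 h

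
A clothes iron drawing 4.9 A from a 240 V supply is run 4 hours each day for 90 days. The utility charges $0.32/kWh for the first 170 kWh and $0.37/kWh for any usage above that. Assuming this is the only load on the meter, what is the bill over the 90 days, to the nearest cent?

$148.14

Power = 4.9 A × 240 V = 1176 W = 1.176 kW
Runtime = 4 h/day × 90 days = 360 h
Energy = 1.176 kW × 360 h = 423.36 kWh
Tier 1 (0–170 kWh): 170 × $0.32 = $54.4
Above 170 kWh: 253.36 × $0.37 = $93.7432
Bill = $148.14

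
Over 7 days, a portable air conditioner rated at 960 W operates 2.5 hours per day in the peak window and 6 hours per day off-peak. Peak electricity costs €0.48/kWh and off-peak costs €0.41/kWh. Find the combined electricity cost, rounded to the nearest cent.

Peak energy = 0.96 kW × 2.5 h × 7 = 16.8 kWh
Off-peak energy = 0.96 kW × 6 h × 7 = 40.32 kWh
Cost = 16.8 × €0.48 + 40.32 × €0.41 = €8.064 + €16.5312 = €24.60

€24.60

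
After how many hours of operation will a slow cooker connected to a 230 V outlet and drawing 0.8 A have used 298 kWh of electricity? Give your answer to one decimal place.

Power = 0.8 A × 230 V = 184 W = 0.184 kW
Hours = 298 kWh ÷ 0.184 kW = 1619.6 h

1619.6 h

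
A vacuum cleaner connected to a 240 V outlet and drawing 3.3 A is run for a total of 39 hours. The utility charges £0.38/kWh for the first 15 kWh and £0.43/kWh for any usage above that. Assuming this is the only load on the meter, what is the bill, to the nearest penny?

Power = 3.3 A × 240 V = 792 W = 0.792 kW
Energy = 0.792 kW × 39 h = 30.888 kWh
Tier 1 (0–15 kWh): 15 × £0.38 = £5.7
Above 15 kWh: 15.888 × £0.43 = £6.83184
Bill = £12.53

£12.53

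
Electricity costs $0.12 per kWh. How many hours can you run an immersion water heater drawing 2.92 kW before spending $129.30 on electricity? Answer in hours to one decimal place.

Energy available = $129.30 ÷ $0.12/kWh = 1077.5 kWh
Hours = 1077.5 kWh ÷ 2.92 kW = 369.0 h

369.0 h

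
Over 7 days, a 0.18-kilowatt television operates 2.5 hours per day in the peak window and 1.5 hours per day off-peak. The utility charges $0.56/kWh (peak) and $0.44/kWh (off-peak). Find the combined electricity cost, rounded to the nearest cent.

$2.60

Peak energy = 0.18 kW × 2.5 h × 7 = 3.15 kWh
Off-peak energy = 0.18 kW × 1.5 h × 7 = 1.89 kWh
Cost = 3.15 × $0.56 + 1.89 × $0.44 = $1.764 + $0.8316 = $2.60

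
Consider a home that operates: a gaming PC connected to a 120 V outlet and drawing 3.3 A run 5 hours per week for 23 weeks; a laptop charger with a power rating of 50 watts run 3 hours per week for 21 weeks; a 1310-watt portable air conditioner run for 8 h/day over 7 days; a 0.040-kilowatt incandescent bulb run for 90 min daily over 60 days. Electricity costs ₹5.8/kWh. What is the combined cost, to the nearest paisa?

gaming PC: Power = 3.3 A × 120 V = 396 W = 0.396 kW
gaming PC: Runtime = 5 h/week × 23 weeks = 115 h
gaming PC: 0.396 kW × 115 h = 45.54 kWh
laptop charger: Runtime = 3 h/week × 21 weeks = 63 h
laptop charger: 0.05 kW × 63 h = 3.15 kWh
portable air conditioner: Runtime = 8 h/day × 7 days = 56 h
portable air conditioner: 1.31 kW × 56 h = 73.36 kWh
incandescent bulb: Runtime = 90 min × 60 = 5400 min = 90 h
incandescent bulb: 0.04 kW × 90 h = 3.6 kWh
Total energy = 125.65 kWh
Cost = 125.65 × ₹5.8 = ₹728.77

₹728.77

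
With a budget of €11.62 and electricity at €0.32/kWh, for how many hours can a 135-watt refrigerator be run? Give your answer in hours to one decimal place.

269.0 h

Energy available = €11.62 ÷ €0.32/kWh = 36.3125 kWh
Hours = 36.3125 kWh ÷ 0.135 kW = 269.0 h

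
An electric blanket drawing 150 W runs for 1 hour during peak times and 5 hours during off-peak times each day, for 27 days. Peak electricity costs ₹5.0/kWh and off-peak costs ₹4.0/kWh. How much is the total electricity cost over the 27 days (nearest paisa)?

Peak energy = 0.15 kW × 1 h × 27 = 4.05 kWh
Off-peak energy = 0.15 kW × 5 h × 27 = 20.25 kWh
Cost = 4.05 × ₹5.0 + 20.25 × ₹4.0 = ₹20.25 + ₹81 = ₹101.25

₹101.25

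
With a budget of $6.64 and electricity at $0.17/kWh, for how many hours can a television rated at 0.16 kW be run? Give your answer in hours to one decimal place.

244.1 h

Energy available = $6.64 ÷ $0.17/kWh = 39.0588 kWh
Hours = 39.0588 kWh ÷ 0.16 kW = 244.1 h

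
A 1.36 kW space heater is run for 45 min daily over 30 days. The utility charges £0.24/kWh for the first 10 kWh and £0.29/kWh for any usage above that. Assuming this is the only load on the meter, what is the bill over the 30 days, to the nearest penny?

£8.37

Runtime = 45 min × 30 = 1350 min = 22.5 h
Energy = 1.36 kW × 22.5 h = 30.6 kWh
Tier 1 (0–10 kWh): 10 × £0.24 = £2.4
Above 10 kWh: 20.6 × £0.29 = £5.974
Bill = £8.37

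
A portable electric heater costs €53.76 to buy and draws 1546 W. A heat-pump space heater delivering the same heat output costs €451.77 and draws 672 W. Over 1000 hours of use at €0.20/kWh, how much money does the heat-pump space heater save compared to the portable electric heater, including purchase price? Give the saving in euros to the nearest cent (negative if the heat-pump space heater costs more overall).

portable electric heater: €53.76 + (1546/1000) kW × 1000 h × €0.20 = €53.76 + €309.2 = €362.96
heat-pump space heater: €451.77 + (672/1000) kW × 1000 h × €0.20 = €451.77 + €134.4 = €586.17
Saving = €362.96 − €586.17 = −€223.21

-€223.21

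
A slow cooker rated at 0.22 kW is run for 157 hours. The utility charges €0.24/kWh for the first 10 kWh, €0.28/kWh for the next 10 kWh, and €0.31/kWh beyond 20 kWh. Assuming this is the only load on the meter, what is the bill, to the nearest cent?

€9.71

Energy = 0.22 kW × 157 h = 34.54 kWh
Tier 1 (0–10 kWh): 10 × €0.24 = €2.4
Tier 2 (10–20 kWh): 10 × €0.28 = €2.8
Above 20 kWh: 14.54 × €0.31 = €4.5074
Bill = €9.71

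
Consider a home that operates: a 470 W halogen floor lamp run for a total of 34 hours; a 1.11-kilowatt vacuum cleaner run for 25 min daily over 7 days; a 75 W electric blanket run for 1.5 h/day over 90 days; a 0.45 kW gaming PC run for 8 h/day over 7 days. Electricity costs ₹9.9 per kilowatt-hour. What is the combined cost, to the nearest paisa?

halogen floor lamp: 0.47 kW × 34 h = 15.98 kWh
vacuum cleaner: Runtime = 25 min × 7 = 175 min = 2.916666… h
vacuum cleaner: 1.11 kW × 2.916666… h = 3.2375 kWh
electric blanket: Runtime = 1.5 h/day × 90 days = 135 h
electric blanket: 0.075 kW × 135 h = 10.125 kWh
gaming PC: Runtime = 8 h/day × 7 days = 56 h
gaming PC: 0.45 kW × 56 h = 25.2 kWh
Total energy = 54.5425 kWh
Cost = 54.5425 × ₹9.9 = ₹539.97

₹539.97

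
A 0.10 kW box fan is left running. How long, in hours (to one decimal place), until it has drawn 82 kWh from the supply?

Hours = 82 kWh ÷ 0.1 kW = 820.0 h

820.0 h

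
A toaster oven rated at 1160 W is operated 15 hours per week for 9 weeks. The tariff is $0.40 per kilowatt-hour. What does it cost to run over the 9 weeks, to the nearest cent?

Runtime = 15 h/week × 9 weeks = 135 h
Energy = 1.16 kW × 135 h = 156.6 kWh
Cost = 156.6 kWh × $0.40/kWh = $62.64

$62.64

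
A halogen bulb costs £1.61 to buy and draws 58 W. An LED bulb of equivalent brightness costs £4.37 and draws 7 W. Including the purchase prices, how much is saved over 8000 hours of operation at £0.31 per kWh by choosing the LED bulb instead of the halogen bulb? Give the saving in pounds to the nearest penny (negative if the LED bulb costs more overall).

£123.72

halogen bulb: £1.61 + (58/1000) kW × 8000 h × £0.31 = £1.61 + £143.84 = £145.45
LED bulb: £4.37 + (7/1000) kW × 8000 h × £0.31 = £4.37 + £17.36 = £21.73
Saving = £145.45 − £21.73 = £123.72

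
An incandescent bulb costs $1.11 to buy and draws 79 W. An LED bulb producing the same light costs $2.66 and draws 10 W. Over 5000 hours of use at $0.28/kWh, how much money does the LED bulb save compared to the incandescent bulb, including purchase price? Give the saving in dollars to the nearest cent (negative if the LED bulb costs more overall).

incandescent bulb: $1.11 + (79/1000) kW × 5000 h × $0.28 = $1.11 + $110.6 = $111.71
LED bulb: $2.66 + (10/1000) kW × 5000 h × $0.28 = $2.66 + $14 = $16.66
Saving = $111.71 − $16.66 = $95.05

$95.05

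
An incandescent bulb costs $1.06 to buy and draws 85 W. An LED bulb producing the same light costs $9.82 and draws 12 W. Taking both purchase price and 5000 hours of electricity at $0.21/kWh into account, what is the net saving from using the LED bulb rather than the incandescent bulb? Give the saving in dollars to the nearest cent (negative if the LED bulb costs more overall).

$67.89

incandescent bulb: $1.06 + (85/1000) kW × 5000 h × $0.21 = $1.06 + $89.25 = $90.31
LED bulb: $9.82 + (12/1000) kW × 5000 h × $0.21 = $9.82 + $12.6 = $22.42
Saving = $90.31 − $22.42 = $67.89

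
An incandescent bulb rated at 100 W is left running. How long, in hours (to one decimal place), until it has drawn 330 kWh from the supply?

Hours = 330 kWh ÷ 0.1 kW = 3300.0 h

3300.0 h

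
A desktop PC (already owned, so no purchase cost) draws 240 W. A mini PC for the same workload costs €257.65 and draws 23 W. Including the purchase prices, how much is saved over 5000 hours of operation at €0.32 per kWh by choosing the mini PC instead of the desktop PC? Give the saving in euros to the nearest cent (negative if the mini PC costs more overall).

desktop PC: €0.00 + (240/1000) kW × 5000 h × €0.32 = €0.00 + €384 = €384
mini PC: €257.65 + (23/1000) kW × 5000 h × €0.32 = €257.65 + €36.8 = €294.45
Saving = €384 − €294.45 = €89.55

€89.55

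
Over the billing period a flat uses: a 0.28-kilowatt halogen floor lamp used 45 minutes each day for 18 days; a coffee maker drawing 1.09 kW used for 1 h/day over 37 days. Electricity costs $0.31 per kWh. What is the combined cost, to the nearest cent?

$13.67

halogen floor lamp: Runtime = 45 min × 18 = 810 min = 13.5 h
halogen floor lamp: 0.28 kW × 13.5 h = 3.78 kWh
coffee maker: Runtime = 1 h/day × 37 days = 37 h
coffee maker: 1.09 kW × 37 h = 40.33 kWh
Total energy = 44.11 kWh
Cost = 44.11 × $0.31 = $13.67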